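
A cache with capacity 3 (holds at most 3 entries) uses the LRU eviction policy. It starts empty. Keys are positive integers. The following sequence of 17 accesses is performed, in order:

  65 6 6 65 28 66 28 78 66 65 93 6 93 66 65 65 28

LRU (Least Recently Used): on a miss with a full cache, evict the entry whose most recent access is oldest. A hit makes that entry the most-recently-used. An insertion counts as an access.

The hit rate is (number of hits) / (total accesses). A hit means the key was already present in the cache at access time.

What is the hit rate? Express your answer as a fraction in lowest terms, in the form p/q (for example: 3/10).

Answer: 6/17

Derivation:
LRU simulation (capacity=3):
  1. access 65: MISS. Cache (LRU->MRU): [65]
  2. access 6: MISS. Cache (LRU->MRU): [65 6]
  3. access 6: HIT. Cache (LRU->MRU): [65 6]
  4. access 65: HIT. Cache (LRU->MRU): [6 65]
  5. access 28: MISS. Cache (LRU->MRU): [6 65 28]
  6. access 66: MISS, evict 6. Cache (LRU->MRU): [65 28 66]
  7. access 28: HIT. Cache (LRU->MRU): [65 66 28]
  8. access 78: MISS, evict 65. Cache (LRU->MRU): [66 28 78]
  9. access 66: HIT. Cache (LRU->MRU): [28 78 66]
  10. access 65: MISS, evict 28. Cache (LRU->MRU): [78 66 65]
  11. access 93: MISS, evict 78. Cache (LRU->MRU): [66 65 93]
  12. access 6: MISS, evict 66. Cache (LRU->MRU): [65 93 6]
  13. access 93: HIT. Cache (LRU->MRU): [65 6 93]
  14. access 66: MISS, evict 65. Cache (LRU->MRU): [6 93 66]
  15. access 65: MISS, evict 6. Cache (LRU->MRU): [93 66 65]
  16. access 65: HIT. Cache (LRU->MRU): [93 66 65]
  17. access 28: MISS, evict 93. Cache (LRU->MRU): [66 65 28]
Total: 6 hits, 11 misses, 8 evictions

Hit rate = 6/17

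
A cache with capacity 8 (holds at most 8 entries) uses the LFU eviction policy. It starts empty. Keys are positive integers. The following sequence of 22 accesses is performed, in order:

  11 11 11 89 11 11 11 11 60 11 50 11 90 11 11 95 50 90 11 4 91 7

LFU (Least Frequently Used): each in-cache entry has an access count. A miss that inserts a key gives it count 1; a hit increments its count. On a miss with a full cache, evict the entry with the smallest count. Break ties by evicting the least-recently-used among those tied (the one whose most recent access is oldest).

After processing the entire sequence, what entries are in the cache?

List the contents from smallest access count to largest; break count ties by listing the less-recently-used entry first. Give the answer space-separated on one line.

Answer: 60 95 4 91 7 50 90 11

Derivation:
LFU simulation (capacity=8):
  1. access 11: MISS. Cache: [11(c=1)]
  2. access 11: HIT, count now 2. Cache: [11(c=2)]
  3. access 11: HIT, count now 3. Cache: [11(c=3)]
  4. access 89: MISS. Cache: [89(c=1) 11(c=3)]
  5. access 11: HIT, count now 4. Cache: [89(c=1) 11(c=4)]
  6. access 11: HIT, count now 5. Cache: [89(c=1) 11(c=5)]
  7. access 11: HIT, count now 6. Cache: [89(c=1) 11(c=6)]
  8. access 11: HIT, count now 7. Cache: [89(c=1) 11(c=7)]
  9. access 60: MISS. Cache: [89(c=1) 60(c=1) 11(c=7)]
  10. access 11: HIT, count now 8. Cache: [89(c=1) 60(c=1) 11(c=8)]
  11. access 50: MISS. Cache: [89(c=1) 60(c=1) 50(c=1) 11(c=8)]
  12. access 11: HIT, count now 9. Cache: [89(c=1) 60(c=1) 50(c=1) 11(c=9)]
  13. access 90: MISS. Cache: [89(c=1) 60(c=1) 50(c=1) 90(c=1) 11(c=9)]
  14. access 11: HIT, count now 10. Cache: [89(c=1) 60(c=1) 50(c=1) 90(c=1) 11(c=10)]
  15. access 11: HIT, count now 11. Cache: [89(c=1) 60(c=1) 50(c=1) 90(c=1) 11(c=11)]
  16. access 95: MISS. Cache: [89(c=1) 60(c=1) 50(c=1) 90(c=1) 95(c=1) 11(c=11)]
  17. access 50: HIT, count now 2. Cache: [89(c=1) 60(c=1) 90(c=1) 95(c=1) 50(c=2) 11(c=11)]
  18. access 90: HIT, count now 2. Cache: [89(c=1) 60(c=1) 95(c=1) 50(c=2) 90(c=2) 11(c=11)]
  19. access 11: HIT, count now 12. Cache: [89(c=1) 60(c=1) 95(c=1) 50(c=2) 90(c=2) 11(c=12)]
  20. access 4: MISS. Cache: [89(c=1) 60(c=1) 95(c=1) 4(c=1) 50(c=2) 90(c=2) 11(c=12)]
  21. access 91: MISS. Cache: [89(c=1) 60(c=1) 95(c=1) 4(c=1) 91(c=1) 50(c=2) 90(c=2) 11(c=12)]
  22. access 7: MISS, evict 89(c=1). Cache: [60(c=1) 95(c=1) 4(c=1) 91(c=1) 7(c=1) 50(c=2) 90(c=2) 11(c=12)]
Total: 13 hits, 9 misses, 1 evictions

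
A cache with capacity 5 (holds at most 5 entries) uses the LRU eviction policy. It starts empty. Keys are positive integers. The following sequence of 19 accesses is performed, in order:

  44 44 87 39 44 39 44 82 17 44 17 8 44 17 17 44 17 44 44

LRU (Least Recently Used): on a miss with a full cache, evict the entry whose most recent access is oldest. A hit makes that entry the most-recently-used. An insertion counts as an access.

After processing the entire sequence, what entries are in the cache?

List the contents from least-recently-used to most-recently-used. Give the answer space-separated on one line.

Answer: 39 82 8 17 44

Derivation:
LRU simulation (capacity=5):
  1. access 44: MISS. Cache (LRU->MRU): [44]
  2. access 44: HIT. Cache (LRU->MRU): [44]
  3. access 87: MISS. Cache (LRU->MRU): [44 87]
  4. access 39: MISS. Cache (LRU->MRU): [44 87 39]
  5. access 44: HIT. Cache (LRU->MRU): [87 39 44]
  6. access 39: HIT. Cache (LRU->MRU): [87 44 39]
  7. access 44: HIT. Cache (LRU->MRU): [87 39 44]
  8. access 82: MISS. Cache (LRU->MRU): [87 39 44 82]
  9. access 17: MISS. Cache (LRU->MRU): [87 39 44 82 17]
  10. access 44: HIT. Cache (LRU->MRU): [87 39 82 17 44]
  11. access 17: HIT. Cache (LRU->MRU): [87 39 82 44 17]
  12. access 8: MISS, evict 87. Cache (LRU->MRU): [39 82 44 17 8]
  13. access 44: HIT. Cache (LRU->MRU): [39 82 17 8 44]
  14. access 17: HIT. Cache (LRU->MRU): [39 82 8 44 17]
  15. access 17: HIT. Cache (LRU->MRU): [39 82 8 44 17]
  16. access 44: HIT. Cache (LRU->MRU): [39 82 8 17 44]
  17. access 17: HIT. Cache (LRU->MRU): [39 82 8 44 17]
  18. access 44: HIT. Cache (LRU->MRU): [39 82 8 17 44]
  19. access 44: HIT. Cache (LRU->MRU): [39 82 8 17 44]
Total: 13 hits, 6 misses, 1 evictions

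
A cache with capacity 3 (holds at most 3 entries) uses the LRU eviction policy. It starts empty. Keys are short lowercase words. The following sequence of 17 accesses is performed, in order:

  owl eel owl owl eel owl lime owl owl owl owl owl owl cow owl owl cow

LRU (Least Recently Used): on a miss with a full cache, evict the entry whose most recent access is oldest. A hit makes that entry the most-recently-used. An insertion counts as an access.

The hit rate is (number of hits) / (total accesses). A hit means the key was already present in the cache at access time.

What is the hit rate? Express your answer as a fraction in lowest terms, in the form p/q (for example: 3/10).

LRU simulation (capacity=3):
  1. access owl: MISS. Cache (LRU->MRU): [owl]
  2. access eel: MISS. Cache (LRU->MRU): [owl eel]
  3. access owl: HIT. Cache (LRU->MRU): [eel owl]
  4. access owl: HIT. Cache (LRU->MRU): [eel owl]
  5. access eel: HIT. Cache (LRU->MRU): [owl eel]
  6. access owl: HIT. Cache (LRU->MRU): [eel owl]
  7. access lime: MISS. Cache (LRU->MRU): [eel owl lime]
  8. access owl: HIT. Cache (LRU->MRU): [eel lime owl]
  9. access owl: HIT. Cache (LRU->MRU): [eel lime owl]
  10. access owl: HIT. Cache (LRU->MRU): [eel lime owl]
  11. access owl: HIT. Cache (LRU->MRU): [eel lime owl]
  12. access owl: HIT. Cache (LRU->MRU): [eel lime owl]
  13. access owl: HIT. Cache (LRU->MRU): [eel lime owl]
  14. access cow: MISS, evict eel. Cache (LRU->MRU): [lime owl cow]
  15. access owl: HIT. Cache (LRU->MRU): [lime cow owl]
  16. access owl: HIT. Cache (LRU->MRU): [lime cow owl]
  17. access cow: HIT. Cache (LRU->MRU): [lime owl cow]
Total: 13 hits, 4 misses, 1 evictions

Hit rate = 13/17

Answer: 13/17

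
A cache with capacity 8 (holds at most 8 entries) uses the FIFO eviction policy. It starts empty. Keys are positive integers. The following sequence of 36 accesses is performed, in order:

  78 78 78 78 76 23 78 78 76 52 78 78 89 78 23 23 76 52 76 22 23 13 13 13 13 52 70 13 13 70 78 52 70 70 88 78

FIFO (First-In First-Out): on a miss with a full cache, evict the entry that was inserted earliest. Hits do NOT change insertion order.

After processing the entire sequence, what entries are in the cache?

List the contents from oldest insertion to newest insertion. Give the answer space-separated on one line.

Answer: 23 52 89 22 13 70 88 78

Derivation:
FIFO simulation (capacity=8):
  1. access 78: MISS. Cache (old->new): [78]
  2. access 78: HIT. Cache (old->new): [78]
  3. access 78: HIT. Cache (old->new): [78]
  4. access 78: HIT. Cache (old->new): [78]
  5. access 76: MISS. Cache (old->new): [78 76]
  6. access 23: MISS. Cache (old->new): [78 76 23]
  7. access 78: HIT. Cache (old->new): [78 76 23]
  8. access 78: HIT. Cache (old->new): [78 76 23]
  9. access 76: HIT. Cache (old->new): [78 76 23]
  10. access 52: MISS. Cache (old->new): [78 76 23 52]
  11. access 78: HIT. Cache (old->new): [78 76 23 52]
  12. access 78: HIT. Cache (old->new): [78 76 23 52]
  13. access 89: MISS. Cache (old->new): [78 76 23 52 89]
  14. access 78: HIT. Cache (old->new): [78 76 23 52 89]
  15. access 23: HIT. Cache (old->new): [78 76 23 52 89]
  16. access 23: HIT. Cache (old->new): [78 76 23 52 89]
  17. access 76: HIT. Cache (old->new): [78 76 23 52 89]
  18. access 52: HIT. Cache (old->new): [78 76 23 52 89]
  19. access 76: HIT. Cache (old->new): [78 76 23 52 89]
  20. access 22: MISS. Cache (old->new): [78 76 23 52 89 22]
  21. access 23: HIT. Cache (old->new): [78 76 23 52 89 22]
  22. access 13: MISS. Cache (old->new): [78 76 23 52 89 22 13]
  23. access 13: HIT. Cache (old->new): [78 76 23 52 89 22 13]
  24. access 13: HIT. Cache (old->new): [78 76 23 52 89 22 13]
  25. access 13: HIT. Cache (old->new): [78 76 23 52 89 22 13]
  26. access 52: HIT. Cache (old->new): [78 76 23 52 89 22 13]
  27. access 70: MISS. Cache (old->new): [78 76 23 52 89 22 13 70]
  28. access 13: HIT. Cache (old->new): [78 76 23 52 89 22 13 70]
  29. access 13: HIT. Cache (old->new): [78 76 23 52 89 22 13 70]
  30. access 70: HIT. Cache (old->new): [78 76 23 52 89 22 13 70]
  31. access 78: HIT. Cache (old->new): [78 76 23 52 89 22 13 70]
  32. access 52: HIT. Cache (old->new): [78 76 23 52 89 22 13 70]
  33. access 70: HIT. Cache (old->new): [78 76 23 52 89 22 13 70]
  34. access 70: HIT. Cache (old->new): [78 76 23 52 89 22 13 70]
  35. access 88: MISS, evict 78. Cache (old->new): [76 23 52 89 22 13 70 88]
  36. access 78: MISS, evict 76. Cache (old->new): [23 52 89 22 13 70 88 78]
Total: 26 hits, 10 misses, 2 evictions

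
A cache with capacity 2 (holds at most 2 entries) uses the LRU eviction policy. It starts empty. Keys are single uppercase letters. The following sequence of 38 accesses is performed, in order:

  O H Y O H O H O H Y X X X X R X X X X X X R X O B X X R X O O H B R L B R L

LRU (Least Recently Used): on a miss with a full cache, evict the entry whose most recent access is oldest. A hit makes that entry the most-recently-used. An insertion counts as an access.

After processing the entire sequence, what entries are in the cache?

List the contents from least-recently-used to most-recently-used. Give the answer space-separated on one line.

LRU simulation (capacity=2):
  1. access O: MISS. Cache (LRU->MRU): [O]
  2. access H: MISS. Cache (LRU->MRU): [O H]
  3. access Y: MISS, evict O. Cache (LRU->MRU): [H Y]
  4. access O: MISS, evict H. Cache (LRU->MRU): [Y O]
  5. access H: MISS, evict Y. Cache (LRU->MRU): [O H]
  6. access O: HIT. Cache (LRU->MRU): [H O]
  7. access H: HIT. Cache (LRU->MRU): [O H]
  8. access O: HIT. Cache (LRU->MRU): [H O]
  9. access H: HIT. Cache (LRU->MRU): [O H]
  10. access Y: MISS, evict O. Cache (LRU->MRU): [H Y]
  11. access X: MISS, evict H. Cache (LRU->MRU): [Y X]
  12. access X: HIT. Cache (LRU->MRU): [Y X]
  13. access X: HIT. Cache (LRU->MRU): [Y X]
  14. access X: HIT. Cache (LRU->MRU): [Y X]
  15. access R: MISS, evict Y. Cache (LRU->MRU): [X R]
  16. access X: HIT. Cache (LRU->MRU): [R X]
  17. access X: HIT. Cache (LRU->MRU): [R X]
  18. access X: HIT. Cache (LRU->MRU): [R X]
  19. access X: HIT. Cache (LRU->MRU): [R X]
  20. access X: HIT. Cache (LRU->MRU): [R X]
  21. access X: HIT. Cache (LRU->MRU): [R X]
  22. access R: HIT. Cache (LRU->MRU): [X R]
  23. access X: HIT. Cache (LRU->MRU): [R X]
  24. access O: MISS, evict R. Cache (LRU->MRU): [X O]
  25. access B: MISS, evict X. Cache (LRU->MRU): [O B]
  26. access X: MISS, evict O. Cache (LRU->MRU): [B X]
  27. access X: HIT. Cache (LRU->MRU): [B X]
  28. access R: MISS, evict B. Cache (LRU->MRU): [X R]
  29. access X: HIT. Cache (LRU->MRU): [R X]
  30. access O: MISS, evict R. Cache (LRU->MRU): [X O]
  31. access O: HIT. Cache (LRU->MRU): [X O]
  32. access H: MISS, evict X. Cache (LRU->MRU): [O H]
  33. access B: MISS, evict O. Cache (LRU->MRU): [H B]
  34. access R: MISS, evict H. Cache (LRU->MRU): [B R]
  35. access L: MISS, evict B. Cache (LRU->MRU): [R L]
  36. access B: MISS, evict R. Cache (LRU->MRU): [L B]
  37. access R: MISS, evict L. Cache (LRU->MRU): [B R]
  38. access L: MISS, evict B. Cache (LRU->MRU): [R L]
Total: 18 hits, 20 misses, 18 evictions

Answer: R L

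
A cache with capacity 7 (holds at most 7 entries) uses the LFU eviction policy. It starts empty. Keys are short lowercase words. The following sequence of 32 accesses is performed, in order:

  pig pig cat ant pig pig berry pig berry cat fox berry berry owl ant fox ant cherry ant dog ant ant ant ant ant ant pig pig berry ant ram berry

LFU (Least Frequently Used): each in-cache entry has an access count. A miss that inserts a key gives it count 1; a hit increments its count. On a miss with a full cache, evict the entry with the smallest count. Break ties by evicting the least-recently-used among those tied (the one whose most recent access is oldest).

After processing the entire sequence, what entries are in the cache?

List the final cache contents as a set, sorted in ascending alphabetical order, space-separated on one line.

Answer: ant berry cat dog fox pig ram

Derivation:
LFU simulation (capacity=7):
  1. access pig: MISS. Cache: [pig(c=1)]
  2. access pig: HIT, count now 2. Cache: [pig(c=2)]
  3. access cat: MISS. Cache: [cat(c=1) pig(c=2)]
  4. access ant: MISS. Cache: [cat(c=1) ant(c=1) pig(c=2)]
  5. access pig: HIT, count now 3. Cache: [cat(c=1) ant(c=1) pig(c=3)]
  6. access pig: HIT, count now 4. Cache: [cat(c=1) ant(c=1) pig(c=4)]
  7. access berry: MISS. Cache: [cat(c=1) ant(c=1) berry(c=1) pig(c=4)]
  8. access pig: HIT, count now 5. Cache: [cat(c=1) ant(c=1) berry(c=1) pig(c=5)]
  9. access berry: HIT, count now 2. Cache: [cat(c=1) ant(c=1) berry(c=2) pig(c=5)]
  10. access cat: HIT, count now 2. Cache: [ant(c=1) berry(c=2) cat(c=2) pig(c=5)]
  11. access fox: MISS. Cache: [ant(c=1) fox(c=1) berry(c=2) cat(c=2) pig(c=5)]
  12. access berry: HIT, count now 3. Cache: [ant(c=1) fox(c=1) cat(c=2) berry(c=3) pig(c=5)]
  13. access berry: HIT, count now 4. Cache: [ant(c=1) fox(c=1) cat(c=2) berry(c=4) pig(c=5)]
  14. access owl: MISS. Cache: [ant(c=1) fox(c=1) owl(c=1) cat(c=2) berry(c=4) pig(c=5)]
  15. access ant: HIT, count now 2. Cache: [fox(c=1) owl(c=1) cat(c=2) ant(c=2) berry(c=4) pig(c=5)]
  16. access fox: HIT, count now 2. Cache: [owl(c=1) cat(c=2) ant(c=2) fox(c=2) berry(c=4) pig(c=5)]
  17. access ant: HIT, count now 3. Cache: [owl(c=1) cat(c=2) fox(c=2) ant(c=3) berry(c=4) pig(c=5)]
  18. access cherry: MISS. Cache: [owl(c=1) cherry(c=1) cat(c=2) fox(c=2) ant(c=3) berry(c=4) pig(c=5)]
  19. access ant: HIT, count now 4. Cache: [owl(c=1) cherry(c=1) cat(c=2) fox(c=2) berry(c=4) ant(c=4) pig(c=5)]
  20. access dog: MISS, evict owl(c=1). Cache: [cherry(c=1) dog(c=1) cat(c=2) fox(c=2) berry(c=4) ant(c=4) pig(c=5)]
  21. access ant: HIT, count now 5. Cache: [cherry(c=1) dog(c=1) cat(c=2) fox(c=2) berry(c=4) pig(c=5) ant(c=5)]
  22. access ant: HIT, count now 6. Cache: [cherry(c=1) dog(c=1) cat(c=2) fox(c=2) berry(c=4) pig(c=5) ant(c=6)]
  23. access ant: HIT, count now 7. Cache: [cherry(c=1) dog(c=1) cat(c=2) fox(c=2) berry(c=4) pig(c=5) ant(c=7)]
  24. access ant: HIT, count now 8. Cache: [cherry(c=1) dog(c=1) cat(c=2) fox(c=2) berry(c=4) pig(c=5) ant(c=8)]
  25. access ant: HIT, count now 9. Cache: [cherry(c=1) dog(c=1) cat(c=2) fox(c=2) berry(c=4) pig(c=5) ant(c=9)]
  26. access ant: HIT, count now 10. Cache: [cherry(c=1) dog(c=1) cat(c=2) fox(c=2) berry(c=4) pig(c=5) ant(c=10)]
  27. access pig: HIT, count now 6. Cache: [cherry(c=1) dog(c=1) cat(c=2) fox(c=2) berry(c=4) pig(c=6) ant(c=10)]
  28. access pig: HIT, count now 7. Cache: [cherry(c=1) dog(c=1) cat(c=2) fox(c=2) berry(c=4) pig(c=7) ant(c=10)]
  29. access berry: HIT, count now 5. Cache: [cherry(c=1) dog(c=1) cat(c=2) fox(c=2) berry(c=5) pig(c=7) ant(c=10)]
  30. access ant: HIT, count now 11. Cache: [cherry(c=1) dog(c=1) cat(c=2) fox(c=2) berry(c=5) pig(c=7) ant(c=11)]
  31. access ram: MISS, evict cherry(c=1). Cache: [dog(c=1) ram(c=1) cat(c=2) fox(c=2) berry(c=5) pig(c=7) ant(c=11)]
  32. access berry: HIT, count now 6. Cache: [dog(c=1) ram(c=1) cat(c=2) fox(c=2) berry(c=6) pig(c=7) ant(c=11)]
Total: 23 hits, 9 misses, 2 evictions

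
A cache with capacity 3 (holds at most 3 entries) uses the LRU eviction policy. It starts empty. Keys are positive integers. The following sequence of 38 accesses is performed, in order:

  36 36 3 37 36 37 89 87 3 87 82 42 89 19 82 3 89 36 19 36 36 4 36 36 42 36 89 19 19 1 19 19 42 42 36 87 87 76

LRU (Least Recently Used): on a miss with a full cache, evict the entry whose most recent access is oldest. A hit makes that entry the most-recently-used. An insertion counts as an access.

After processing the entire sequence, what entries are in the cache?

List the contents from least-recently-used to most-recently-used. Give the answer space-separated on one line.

LRU simulation (capacity=3):
  1. access 36: MISS. Cache (LRU->MRU): [36]
  2. access 36: HIT. Cache (LRU->MRU): [36]
  3. access 3: MISS. Cache (LRU->MRU): [36 3]
  4. access 37: MISS. Cache (LRU->MRU): [36 3 37]
  5. access 36: HIT. Cache (LRU->MRU): [3 37 36]
  6. access 37: HIT. Cache (LRU->MRU): [3 36 37]
  7. access 89: MISS, evict 3. Cache (LRU->MRU): [36 37 89]
  8. access 87: MISS, evict 36. Cache (LRU->MRU): [37 89 87]
  9. access 3: MISS, evict 37. Cache (LRU->MRU): [89 87 3]
  10. access 87: HIT. Cache (LRU->MRU): [89 3 87]
  11. access 82: MISS, evict 89. Cache (LRU->MRU): [3 87 82]
  12. access 42: MISS, evict 3. Cache (LRU->MRU): [87 82 42]
  13. access 89: MISS, evict 87. Cache (LRU->MRU): [82 42 89]
  14. access 19: MISS, evict 82. Cache (LRU->MRU): [42 89 19]
  15. access 82: MISS, evict 42. Cache (LRU->MRU): [89 19 82]
  16. access 3: MISS, evict 89. Cache (LRU->MRU): [19 82 3]
  17. access 89: MISS, evict 19. Cache (LRU->MRU): [82 3 89]
  18. access 36: MISS, evict 82. Cache (LRU->MRU): [3 89 36]
  19. access 19: MISS, evict 3. Cache (LRU->MRU): [89 36 19]
  20. access 36: HIT. Cache (LRU->MRU): [89 19 36]
  21. access 36: HIT. Cache (LRU->MRU): [89 19 36]
  22. access 4: MISS, evict 89. Cache (LRU->MRU): [19 36 4]
  23. access 36: HIT. Cache (LRU->MRU): [19 4 36]
  24. access 36: HIT. Cache (LRU->MRU): [19 4 36]
  25. access 42: MISS, evict 19. Cache (LRU->MRU): [4 36 42]
  26. access 36: HIT. Cache (LRU->MRU): [4 42 36]
  27. access 89: MISS, evict 4. Cache (LRU->MRU): [42 36 89]
  28. access 19: MISS, evict 42. Cache (LRU->MRU): [36 89 19]
  29. access 19: HIT. Cache (LRU->MRU): [36 89 19]
  30. access 1: MISS, evict 36. Cache (LRU->MRU): [89 19 1]
  31. access 19: HIT. Cache (LRU->MRU): [89 1 19]
  32. access 19: HIT. Cache (LRU->MRU): [89 1 19]
  33. access 42: MISS, evict 89. Cache (LRU->MRU): [1 19 42]
  34. access 42: HIT. Cache (LRU->MRU): [1 19 42]
  35. access 36: MISS, evict 1. Cache (LRU->MRU): [19 42 36]
  36. access 87: MISS, evict 19. Cache (LRU->MRU): [42 36 87]
  37. access 87: HIT. Cache (LRU->MRU): [42 36 87]
  38. access 76: MISS, evict 42. Cache (LRU->MRU): [36 87 76]
Total: 14 hits, 24 misses, 21 evictions

Answer: 36 87 76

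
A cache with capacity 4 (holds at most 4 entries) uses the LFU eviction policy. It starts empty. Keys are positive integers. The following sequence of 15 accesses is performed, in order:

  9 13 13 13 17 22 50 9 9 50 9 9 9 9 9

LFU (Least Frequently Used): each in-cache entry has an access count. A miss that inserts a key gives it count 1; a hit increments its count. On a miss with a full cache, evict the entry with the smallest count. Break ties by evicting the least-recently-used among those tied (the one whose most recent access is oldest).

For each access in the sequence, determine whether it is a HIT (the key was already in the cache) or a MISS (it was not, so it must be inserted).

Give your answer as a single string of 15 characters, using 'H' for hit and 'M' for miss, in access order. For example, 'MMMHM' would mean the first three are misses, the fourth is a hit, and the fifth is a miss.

LFU simulation (capacity=4):
  1. access 9: MISS. Cache: [9(c=1)]
  2. access 13: MISS. Cache: [9(c=1) 13(c=1)]
  3. access 13: HIT, count now 2. Cache: [9(c=1) 13(c=2)]
  4. access 13: HIT, count now 3. Cache: [9(c=1) 13(c=3)]
  5. access 17: MISS. Cache: [9(c=1) 17(c=1) 13(c=3)]
  6. access 22: MISS. Cache: [9(c=1) 17(c=1) 22(c=1) 13(c=3)]
  7. access 50: MISS, evict 9(c=1). Cache: [17(c=1) 22(c=1) 50(c=1) 13(c=3)]
  8. access 9: MISS, evict 17(c=1). Cache: [22(c=1) 50(c=1) 9(c=1) 13(c=3)]
  9. access 9: HIT, count now 2. Cache: [22(c=1) 50(c=1) 9(c=2) 13(c=3)]
  10. access 50: HIT, count now 2. Cache: [22(c=1) 9(c=2) 50(c=2) 13(c=3)]
  11. access 9: HIT, count now 3. Cache: [22(c=1) 50(c=2) 13(c=3) 9(c=3)]
  12. access 9: HIT, count now 4. Cache: [22(c=1) 50(c=2) 13(c=3) 9(c=4)]
  13. access 9: HIT, count now 5. Cache: [22(c=1) 50(c=2) 13(c=3) 9(c=5)]
  14. access 9: HIT, count now 6. Cache: [22(c=1) 50(c=2) 13(c=3) 9(c=6)]
  15. access 9: HIT, count now 7. Cache: [22(c=1) 50(c=2) 13(c=3) 9(c=7)]
Total: 9 hits, 6 misses, 2 evictions

Answer: MMHHMMMMHHHHHHH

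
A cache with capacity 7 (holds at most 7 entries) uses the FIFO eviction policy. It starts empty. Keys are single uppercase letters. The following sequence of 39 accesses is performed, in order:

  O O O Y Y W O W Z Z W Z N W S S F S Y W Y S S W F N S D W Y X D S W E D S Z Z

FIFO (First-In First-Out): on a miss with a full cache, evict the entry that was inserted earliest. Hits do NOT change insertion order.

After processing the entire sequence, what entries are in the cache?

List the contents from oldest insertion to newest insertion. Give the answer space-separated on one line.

Answer: Z N S F D X E

Derivation:
FIFO simulation (capacity=7):
  1. access O: MISS. Cache (old->new): [O]
  2. access O: HIT. Cache (old->new): [O]
  3. access O: HIT. Cache (old->new): [O]
  4. access Y: MISS. Cache (old->new): [O Y]
  5. access Y: HIT. Cache (old->new): [O Y]
  6. access W: MISS. Cache (old->new): [O Y W]
  7. access O: HIT. Cache (old->new): [O Y W]
  8. access W: HIT. Cache (old->new): [O Y W]
  9. access Z: MISS. Cache (old->new): [O Y W Z]
  10. access Z: HIT. Cache (old->new): [O Y W Z]
  11. access W: HIT. Cache (old->new): [O Y W Z]
  12. access Z: HIT. Cache (old->new): [O Y W Z]
  13. access N: MISS. Cache (old->new): [O Y W Z N]
  14. access W: HIT. Cache (old->new): [O Y W Z N]
  15. access S: MISS. Cache (old->new): [O Y W Z N S]
  16. access S: HIT. Cache (old->new): [O Y W Z N S]
  17. access F: MISS. Cache (old->new): [O Y W Z N S F]
  18. access S: HIT. Cache (old->new): [O Y W Z N S F]
  19. access Y: HIT. Cache (old->new): [O Y W Z N S F]
  20. access W: HIT. Cache (old->new): [O Y W Z N S F]
  21. access Y: HIT. Cache (old->new): [O Y W Z N S F]
  22. access S: HIT. Cache (old->new): [O Y W Z N S F]
  23. access S: HIT. Cache (old->new): [O Y W Z N S F]
  24. access W: HIT. Cache (old->new): [O Y W Z N S F]
  25. access F: HIT. Cache (old->new): [O Y W Z N S F]
  26. access N: HIT. Cache (old->new): [O Y W Z N S F]
  27. access S: HIT. Cache (old->new): [O Y W Z N S F]
  28. access D: MISS, evict O. Cache (old->new): [Y W Z N S F D]
  29. access W: HIT. Cache (old->new): [Y W Z N S F D]
  30. access Y: HIT. Cache (old->new): [Y W Z N S F D]
  31. access X: MISS, evict Y. Cache (old->new): [W Z N S F D X]
  32. access D: HIT. Cache (old->new): [W Z N S F D X]
  33. access S: HIT. Cache (old->new): [W Z N S F D X]
  34. access W: HIT. Cache (old->new): [W Z N S F D X]
  35. access E: MISS, evict W. Cache (old->new): [Z N S F D X E]
  36. access D: HIT. Cache (old->new): [Z N S F D X E]
  37. access S: HIT. Cache (old->new): [Z N S F D X E]
  38. access Z: HIT. Cache (old->new): [Z N S F D X E]
  39. access Z: HIT. Cache (old->new): [Z N S F D X E]
Total: 29 hits, 10 misses, 3 evictions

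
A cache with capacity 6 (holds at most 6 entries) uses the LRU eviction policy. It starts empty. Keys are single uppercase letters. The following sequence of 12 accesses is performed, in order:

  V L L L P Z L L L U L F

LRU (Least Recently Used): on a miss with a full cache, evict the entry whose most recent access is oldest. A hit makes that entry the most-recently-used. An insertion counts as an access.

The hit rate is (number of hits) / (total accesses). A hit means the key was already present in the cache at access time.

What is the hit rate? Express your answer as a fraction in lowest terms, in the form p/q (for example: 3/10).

Answer: 1/2

Derivation:
LRU simulation (capacity=6):
  1. access V: MISS. Cache (LRU->MRU): [V]
  2. access L: MISS. Cache (LRU->MRU): [V L]
  3. access L: HIT. Cache (LRU->MRU): [V L]
  4. access L: HIT. Cache (LRU->MRU): [V L]
  5. access P: MISS. Cache (LRU->MRU): [V L P]
  6. access Z: MISS. Cache (LRU->MRU): [V L P Z]
  7. access L: HIT. Cache (LRU->MRU): [V P Z L]
  8. access L: HIT. Cache (LRU->MRU): [V P Z L]
  9. access L: HIT. Cache (LRU->MRU): [V P Z L]
  10. access U: MISS. Cache (LRU->MRU): [V P Z L U]
  11. access L: HIT. Cache (LRU->MRU): [V P Z U L]
  12. access F: MISS. Cache (LRU->MRU): [V P Z U L F]
Total: 6 hits, 6 misses, 0 evictions

Hit rate = 6/12 = 1/2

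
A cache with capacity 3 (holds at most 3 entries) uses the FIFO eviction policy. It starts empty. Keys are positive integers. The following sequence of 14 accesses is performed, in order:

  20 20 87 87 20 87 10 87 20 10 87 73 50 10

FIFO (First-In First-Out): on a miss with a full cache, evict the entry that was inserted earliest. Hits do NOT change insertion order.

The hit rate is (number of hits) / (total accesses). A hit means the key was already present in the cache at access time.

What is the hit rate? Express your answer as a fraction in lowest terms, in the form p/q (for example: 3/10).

Answer: 9/14

Derivation:
FIFO simulation (capacity=3):
  1. access 20: MISS. Cache (old->new): [20]
  2. access 20: HIT. Cache (old->new): [20]
  3. access 87: MISS. Cache (old->new): [20 87]
  4. access 87: HIT. Cache (old->new): [20 87]
  5. access 20: HIT. Cache (old->new): [20 87]
  6. access 87: HIT. Cache (old->new): [20 87]
  7. access 10: MISS. Cache (old->new): [20 87 10]
  8. access 87: HIT. Cache (old->new): [20 87 10]
  9. access 20: HIT. Cache (old->new): [20 87 10]
  10. access 10: HIT. Cache (old->new): [20 87 10]
  11. access 87: HIT. Cache (old->new): [20 87 10]
  12. access 73: MISS, evict 20. Cache (old->new): [87 10 73]
  13. access 50: MISS, evict 87. Cache (old->new): [10 73 50]
  14. access 10: HIT. Cache (old->new): [10 73 50]
Total: 9 hits, 5 misses, 2 evictions

Hit rate = 9/14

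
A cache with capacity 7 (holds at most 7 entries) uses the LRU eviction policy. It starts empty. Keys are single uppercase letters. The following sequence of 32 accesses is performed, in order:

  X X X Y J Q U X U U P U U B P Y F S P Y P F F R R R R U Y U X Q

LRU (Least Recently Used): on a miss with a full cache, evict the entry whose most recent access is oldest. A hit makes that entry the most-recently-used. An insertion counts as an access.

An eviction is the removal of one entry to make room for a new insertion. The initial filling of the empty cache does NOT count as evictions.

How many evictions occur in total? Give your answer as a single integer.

Answer: 5

Derivation:
LRU simulation (capacity=7):
  1. access X: MISS. Cache (LRU->MRU): [X]
  2. access X: HIT. Cache (LRU->MRU): [X]
  3. access X: HIT. Cache (LRU->MRU): [X]
  4. access Y: MISS. Cache (LRU->MRU): [X Y]
  5. access J: MISS. Cache (LRU->MRU): [X Y J]
  6. access Q: MISS. Cache (LRU->MRU): [X Y J Q]
  7. access U: MISS. Cache (LRU->MRU): [X Y J Q U]
  8. access X: HIT. Cache (LRU->MRU): [Y J Q U X]
  9. access U: HIT. Cache (LRU->MRU): [Y J Q X U]
  10. access U: HIT. Cache (LRU->MRU): [Y J Q X U]
  11. access P: MISS. Cache (LRU->MRU): [Y J Q X U P]
  12. access U: HIT. Cache (LRU->MRU): [Y J Q X P U]
  13. access U: HIT. Cache (LRU->MRU): [Y J Q X P U]
  14. access B: MISS. Cache (LRU->MRU): [Y J Q X P U B]
  15. access P: HIT. Cache (LRU->MRU): [Y J Q X U B P]
  16. access Y: HIT. Cache (LRU->MRU): [J Q X U B P Y]
  17. access F: MISS, evict J. Cache (LRU->MRU): [Q X U B P Y F]
  18. access S: MISS, evict Q. Cache (LRU->MRU): [X U B P Y F S]
  19. access P: HIT. Cache (LRU->MRU): [X U B Y F S P]
  20. access Y: HIT. Cache (LRU->MRU): [X U B F S P Y]
  21. access P: HIT. Cache (LRU->MRU): [X U B F S Y P]
  22. access F: HIT. Cache (LRU->MRU): [X U B S Y P F]
  23. access F: HIT. Cache (LRU->MRU): [X U B S Y P F]
  24. access R: MISS, evict X. Cache (LRU->MRU): [U B S Y P F R]
  25. access R: HIT. Cache (LRU->MRU): [U B S Y P F R]
  26. access R: HIT. Cache (LRU->MRU): [U B S Y P F R]
  27. access R: HIT. Cache (LRU->MRU): [U B S Y P F R]
  28. access U: HIT. Cache (LRU->MRU): [B S Y P F R U]
  29. access Y: HIT. Cache (LRU->MRU): [B S P F R U Y]
  30. access U: HIT. Cache (LRU->MRU): [B S P F R Y U]
  31. access X: MISS, evict B. Cache (LRU->MRU): [S P F R Y U X]
  32. access Q: MISS, evict S. Cache (LRU->MRU): [P F R Y U X Q]
Total: 20 hits, 12 misses, 5 evictions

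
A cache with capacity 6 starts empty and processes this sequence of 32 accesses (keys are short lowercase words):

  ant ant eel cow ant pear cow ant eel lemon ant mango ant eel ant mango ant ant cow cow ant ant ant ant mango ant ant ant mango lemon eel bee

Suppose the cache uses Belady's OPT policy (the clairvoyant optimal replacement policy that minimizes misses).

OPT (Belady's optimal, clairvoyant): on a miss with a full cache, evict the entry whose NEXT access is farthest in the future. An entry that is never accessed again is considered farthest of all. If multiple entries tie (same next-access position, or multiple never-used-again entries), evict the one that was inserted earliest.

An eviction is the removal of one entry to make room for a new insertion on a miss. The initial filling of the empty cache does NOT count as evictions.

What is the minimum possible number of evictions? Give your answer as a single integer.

Answer: 1

Derivation:
OPT (Belady) simulation (capacity=6):
  1. access ant: MISS. Cache: [ant]
  2. access ant: HIT. Next use of ant: step 5. Cache: [ant]
  3. access eel: MISS. Cache: [ant eel]
  4. access cow: MISS. Cache: [ant eel cow]
  5. access ant: HIT. Next use of ant: step 8. Cache: [ant eel cow]
  6. access pear: MISS. Cache: [ant eel cow pear]
  7. access cow: HIT. Next use of cow: step 19. Cache: [ant eel cow pear]
  8. access ant: HIT. Next use of ant: step 11. Cache: [ant eel cow pear]
  9. access eel: HIT. Next use of eel: step 14. Cache: [ant eel cow pear]
  10. access lemon: MISS. Cache: [ant eel cow pear lemon]
  11. access ant: HIT. Next use of ant: step 13. Cache: [ant eel cow pear lemon]
  12. access mango: MISS. Cache: [ant eel cow pear lemon mango]
  13. access ant: HIT. Next use of ant: step 15. Cache: [ant eel cow pear lemon mango]
  14. access eel: HIT. Next use of eel: step 31. Cache: [ant eel cow pear lemon mango]
  15. access ant: HIT. Next use of ant: step 17. Cache: [ant eel cow pear lemon mango]
  16. access mango: HIT. Next use of mango: step 25. Cache: [ant eel cow pear lemon mango]
  17. access ant: HIT. Next use of ant: step 18. Cache: [ant eel cow pear lemon mango]
  18. access ant: HIT. Next use of ant: step 21. Cache: [ant eel cow pear lemon mango]
  19. access cow: HIT. Next use of cow: step 20. Cache: [ant eel cow pear lemon mango]
  20. access cow: HIT. Next use of cow: never. Cache: [ant eel cow pear lemon mango]
  21. access ant: HIT. Next use of ant: step 22. Cache: [ant eel cow pear lemon mango]
  22. access ant: HIT. Next use of ant: step 23. Cache: [ant eel cow pear lemon mango]
  23. access ant: HIT. Next use of ant: step 24. Cache: [ant eel cow pear lemon mango]
  24. access ant: HIT. Next use of ant: step 26. Cache: [ant eel cow pear lemon mango]
  25. access mango: HIT. Next use of mango: step 29. Cache: [ant eel cow pear lemon mango]
  26. access ant: HIT. Next use of ant: step 27. Cache: [ant eel cow pear lemon mango]
  27. access ant: HIT. Next use of ant: step 28. Cache: [ant eel cow pear lemon mango]
  28. access ant: HIT. Next use of ant: never. Cache: [ant eel cow pear lemon mango]
  29. access mango: HIT. Next use of mango: never. Cache: [ant eel cow pear lemon mango]
  30. access lemon: HIT. Next use of lemon: never. Cache: [ant eel cow pear lemon mango]
  31. access eel: HIT. Next use of eel: never. Cache: [ant eel cow pear lemon mango]
  32. access bee: MISS, evict ant (next use: never). Cache: [eel cow pear lemon mango bee]
Total: 25 hits, 7 misses, 1 evictions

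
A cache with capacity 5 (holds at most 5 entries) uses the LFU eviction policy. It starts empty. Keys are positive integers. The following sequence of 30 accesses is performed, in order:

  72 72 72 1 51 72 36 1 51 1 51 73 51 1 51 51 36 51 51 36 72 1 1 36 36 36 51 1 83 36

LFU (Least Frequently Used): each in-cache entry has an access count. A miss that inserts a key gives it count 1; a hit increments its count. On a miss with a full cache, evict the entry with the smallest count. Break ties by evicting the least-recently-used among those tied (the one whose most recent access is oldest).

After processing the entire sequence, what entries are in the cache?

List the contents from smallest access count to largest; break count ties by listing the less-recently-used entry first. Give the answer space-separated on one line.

LFU simulation (capacity=5):
  1. access 72: MISS. Cache: [72(c=1)]
  2. access 72: HIT, count now 2. Cache: [72(c=2)]
  3. access 72: HIT, count now 3. Cache: [72(c=3)]
  4. access 1: MISS. Cache: [1(c=1) 72(c=3)]
  5. access 51: MISS. Cache: [1(c=1) 51(c=1) 72(c=3)]
  6. access 72: HIT, count now 4. Cache: [1(c=1) 51(c=1) 72(c=4)]
  7. access 36: MISS. Cache: [1(c=1) 51(c=1) 36(c=1) 72(c=4)]
  8. access 1: HIT, count now 2. Cache: [51(c=1) 36(c=1) 1(c=2) 72(c=4)]
  9. access 51: HIT, count now 2. Cache: [36(c=1) 1(c=2) 51(c=2) 72(c=4)]
  10. access 1: HIT, count now 3. Cache: [36(c=1) 51(c=2) 1(c=3) 72(c=4)]
  11. access 51: HIT, count now 3. Cache: [36(c=1) 1(c=3) 51(c=3) 72(c=4)]
  12. access 73: MISS. Cache: [36(c=1) 73(c=1) 1(c=3) 51(c=3) 72(c=4)]
  13. access 51: HIT, count now 4. Cache: [36(c=1) 73(c=1) 1(c=3) 72(c=4) 51(c=4)]
  14. access 1: HIT, count now 4. Cache: [36(c=1) 73(c=1) 72(c=4) 51(c=4) 1(c=4)]
  15. access 51: HIT, count now 5. Cache: [36(c=1) 73(c=1) 72(c=4) 1(c=4) 51(c=5)]
  16. access 51: HIT, count now 6. Cache: [36(c=1) 73(c=1) 72(c=4) 1(c=4) 51(c=6)]
  17. access 36: HIT, count now 2. Cache: [73(c=1) 36(c=2) 72(c=4) 1(c=4) 51(c=6)]
  18. access 51: HIT, count now 7. Cache: [73(c=1) 36(c=2) 72(c=4) 1(c=4) 51(c=7)]
  19. access 51: HIT, count now 8. Cache: [73(c=1) 36(c=2) 72(c=4) 1(c=4) 51(c=8)]
  20. access 36: HIT, count now 3. Cache: [73(c=1) 36(c=3) 72(c=4) 1(c=4) 51(c=8)]
  21. access 72: HIT, count now 5. Cache: [73(c=1) 36(c=3) 1(c=4) 72(c=5) 51(c=8)]
  22. access 1: HIT, count now 5. Cache: [73(c=1) 36(c=3) 72(c=5) 1(c=5) 51(c=8)]
  23. access 1: HIT, count now 6. Cache: [73(c=1) 36(c=3) 72(c=5) 1(c=6) 51(c=8)]
  24. access 36: HIT, count now 4. Cache: [73(c=1) 36(c=4) 72(c=5) 1(c=6) 51(c=8)]
  25. access 36: HIT, count now 5. Cache: [73(c=1) 72(c=5) 36(c=5) 1(c=6) 51(c=8)]
  26. access 36: HIT, count now 6. Cache: [73(c=1) 72(c=5) 1(c=6) 36(c=6) 51(c=8)]
  27. access 51: HIT, count now 9. Cache: [73(c=1) 72(c=5) 1(c=6) 36(c=6) 51(c=9)]
  28. access 1: HIT, count now 7. Cache: [73(c=1) 72(c=5) 36(c=6) 1(c=7) 51(c=9)]
  29. access 83: MISS, evict 73(c=1). Cache: [83(c=1) 72(c=5) 36(c=6) 1(c=7) 51(c=9)]
  30. access 36: HIT, count now 7. Cache: [83(c=1) 72(c=5) 1(c=7) 36(c=7) 51(c=9)]
Total: 24 hits, 6 misses, 1 evictions

Answer: 83 72 1 36 51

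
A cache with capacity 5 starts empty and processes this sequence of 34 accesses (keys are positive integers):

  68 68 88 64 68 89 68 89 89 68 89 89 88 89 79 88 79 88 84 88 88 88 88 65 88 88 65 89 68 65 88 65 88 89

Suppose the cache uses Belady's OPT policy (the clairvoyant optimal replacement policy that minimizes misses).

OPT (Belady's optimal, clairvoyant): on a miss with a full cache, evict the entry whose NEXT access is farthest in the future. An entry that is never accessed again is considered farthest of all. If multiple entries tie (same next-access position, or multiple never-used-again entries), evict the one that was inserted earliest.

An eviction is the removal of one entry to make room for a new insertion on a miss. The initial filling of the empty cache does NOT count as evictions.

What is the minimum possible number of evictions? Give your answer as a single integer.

Answer: 2

Derivation:
OPT (Belady) simulation (capacity=5):
  1. access 68: MISS. Cache: [68]
  2. access 68: HIT. Next use of 68: step 5. Cache: [68]
  3. access 88: MISS. Cache: [68 88]
  4. access 64: MISS. Cache: [68 88 64]
  5. access 68: HIT. Next use of 68: step 7. Cache: [68 88 64]
  6. access 89: MISS. Cache: [68 88 64 89]
  7. access 68: HIT. Next use of 68: step 10. Cache: [68 88 64 89]
  8. access 89: HIT. Next use of 89: step 9. Cache: [68 88 64 89]
  9. access 89: HIT. Next use of 89: step 11. Cache: [68 88 64 89]
  10. access 68: HIT. Next use of 68: step 29. Cache: [68 88 64 89]
  11. access 89: HIT. Next use of 89: step 12. Cache: [68 88 64 89]
  12. access 89: HIT. Next use of 89: step 14. Cache: [68 88 64 89]
  13. access 88: HIT. Next use of 88: step 16. Cache: [68 88 64 89]
  14. access 89: HIT. Next use of 89: step 28. Cache: [68 88 64 89]
  15. access 79: MISS. Cache: [68 88 64 89 79]
  16. access 88: HIT. Next use of 88: step 18. Cache: [68 88 64 89 79]
  17. access 79: HIT. Next use of 79: never. Cache: [68 88 64 89 79]
  18. access 88: HIT. Next use of 88: step 20. Cache: [68 88 64 89 79]
  19. access 84: MISS, evict 64 (next use: never). Cache: [68 88 89 79 84]
  20. access 88: HIT. Next use of 88: step 21. Cache: [68 88 89 79 84]
  21. access 88: HIT. Next use of 88: step 22. Cache: [68 88 89 79 84]
  22. access 88: HIT. Next use of 88: step 23. Cache: [68 88 89 79 84]
  23. access 88: HIT. Next use of 88: step 25. Cache: [68 88 89 79 84]
  24. access 65: MISS, evict 79 (next use: never). Cache: [68 88 89 84 65]
  25. access 88: HIT. Next use of 88: step 26. Cache: [68 88 89 84 65]
  26. access 88: HIT. Next use of 88: step 31. Cache: [68 88 89 84 65]
  27. access 65: HIT. Next use of 65: step 30. Cache: [68 88 89 84 65]
  28. access 89: HIT. Next use of 89: step 34. Cache: [68 88 89 84 65]
  29. access 68: HIT. Next use of 68: never. Cache: [68 88 89 84 65]
  30. access 65: HIT. Next use of 65: step 32. Cache: [68 88 89 84 65]
  31. access 88: HIT. Next use of 88: step 33. Cache: [68 88 89 84 65]
  32. access 65: HIT. Next use of 65: never. Cache: [68 88 89 84 65]
  33. access 88: HIT. Next use of 88: never. Cache: [68 88 89 84 65]
  34. access 89: HIT. Next use of 89: never. Cache: [68 88 89 84 65]
Total: 27 hits, 7 misses, 2 evictions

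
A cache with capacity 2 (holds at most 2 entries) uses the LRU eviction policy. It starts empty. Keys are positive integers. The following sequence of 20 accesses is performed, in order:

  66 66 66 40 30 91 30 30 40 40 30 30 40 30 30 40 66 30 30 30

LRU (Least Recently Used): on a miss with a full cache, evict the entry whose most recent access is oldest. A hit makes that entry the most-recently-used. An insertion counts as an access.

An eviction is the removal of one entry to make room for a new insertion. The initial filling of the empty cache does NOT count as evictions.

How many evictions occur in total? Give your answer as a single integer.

LRU simulation (capacity=2):
  1. access 66: MISS. Cache (LRU->MRU): [66]
  2. access 66: HIT. Cache (LRU->MRU): [66]
  3. access 66: HIT. Cache (LRU->MRU): [66]
  4. access 40: MISS. Cache (LRU->MRU): [66 40]
  5. access 30: MISS, evict 66. Cache (LRU->MRU): [40 30]
  6. access 91: MISS, evict 40. Cache (LRU->MRU): [30 91]
  7. access 30: HIT. Cache (LRU->MRU): [91 30]
  8. access 30: HIT. Cache (LRU->MRU): [91 30]
  9. access 40: MISS, evict 91. Cache (LRU->MRU): [30 40]
  10. access 40: HIT. Cache (LRU->MRU): [30 40]
  11. access 30: HIT. Cache (LRU->MRU): [40 30]
  12. access 30: HIT. Cache (LRU->MRU): [40 30]
  13. access 40: HIT. Cache (LRU->MRU): [30 40]
  14. access 30: HIT. Cache (LRU->MRU): [40 30]
  15. access 30: HIT. Cache (LRU->MRU): [40 30]
  16. access 40: HIT. Cache (LRU->MRU): [30 40]
  17. access 66: MISS, evict 30. Cache (LRU->MRU): [40 66]
  18. access 30: MISS, evict 40. Cache (LRU->MRU): [66 30]
  19. access 30: HIT. Cache (LRU->MRU): [66 30]
  20. access 30: HIT. Cache (LRU->MRU): [66 30]
Total: 13 hits, 7 misses, 5 evictions

Answer: 5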